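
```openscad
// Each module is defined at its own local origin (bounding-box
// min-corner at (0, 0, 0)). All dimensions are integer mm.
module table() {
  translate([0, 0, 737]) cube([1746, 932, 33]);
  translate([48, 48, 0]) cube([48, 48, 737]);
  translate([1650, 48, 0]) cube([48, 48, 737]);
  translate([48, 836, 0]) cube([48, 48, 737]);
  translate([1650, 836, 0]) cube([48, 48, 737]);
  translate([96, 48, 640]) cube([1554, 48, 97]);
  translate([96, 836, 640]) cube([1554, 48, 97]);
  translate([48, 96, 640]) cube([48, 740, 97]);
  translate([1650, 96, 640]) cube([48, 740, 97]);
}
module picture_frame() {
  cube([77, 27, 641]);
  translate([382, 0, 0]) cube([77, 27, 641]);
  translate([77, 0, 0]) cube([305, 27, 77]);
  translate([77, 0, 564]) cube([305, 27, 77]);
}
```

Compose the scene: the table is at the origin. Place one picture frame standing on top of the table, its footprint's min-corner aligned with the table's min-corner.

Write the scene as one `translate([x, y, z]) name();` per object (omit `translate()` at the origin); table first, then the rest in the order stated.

table();
translate([0, 0, 770]) picture_frame();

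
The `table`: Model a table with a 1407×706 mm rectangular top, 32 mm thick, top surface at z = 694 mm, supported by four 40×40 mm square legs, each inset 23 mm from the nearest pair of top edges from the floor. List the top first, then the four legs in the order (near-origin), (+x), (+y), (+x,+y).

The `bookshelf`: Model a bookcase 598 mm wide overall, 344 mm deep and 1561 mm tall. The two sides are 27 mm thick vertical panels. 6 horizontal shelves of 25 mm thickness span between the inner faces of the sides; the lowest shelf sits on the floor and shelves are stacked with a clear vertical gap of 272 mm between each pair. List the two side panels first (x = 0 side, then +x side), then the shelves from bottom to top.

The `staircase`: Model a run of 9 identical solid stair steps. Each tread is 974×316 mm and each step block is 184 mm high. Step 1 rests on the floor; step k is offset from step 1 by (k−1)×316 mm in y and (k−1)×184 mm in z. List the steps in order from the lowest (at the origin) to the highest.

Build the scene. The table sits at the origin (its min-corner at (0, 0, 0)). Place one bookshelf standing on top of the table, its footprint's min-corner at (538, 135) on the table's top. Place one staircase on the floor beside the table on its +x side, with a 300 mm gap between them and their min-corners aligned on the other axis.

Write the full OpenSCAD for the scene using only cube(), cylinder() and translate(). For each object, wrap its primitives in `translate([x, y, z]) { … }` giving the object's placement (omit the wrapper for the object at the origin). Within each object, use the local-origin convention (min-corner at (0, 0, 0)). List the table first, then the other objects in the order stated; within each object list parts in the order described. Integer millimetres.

translate([0, 0, 662]) cube([1407, 706, 32]);
translate([23, 23, 0]) cube([40, 40, 662]);
translate([1344, 23, 0]) cube([40, 40, 662]);
translate([23, 643, 0]) cube([40, 40, 662]);
translate([1344, 643, 0]) cube([40, 40, 662]);
translate([538, 135, 694]) {
  cube([27, 344, 1561]);
  translate([571, 0, 0]) cube([27, 344, 1561]);
  translate([27, 0, 0]) cube([544, 344, 25]);
  translate([27, 0, 297]) cube([544, 344, 25]);
  translate([27, 0, 594]) cube([544, 344, 25]);
  translate([27, 0, 891]) cube([544, 344, 25]);
  translate([27, 0, 1188]) cube([544, 344, 25]);
  translate([27, 0, 1485]) cube([544, 344, 25]);
}
translate([1707, 0, 0]) {
  cube([974, 316, 184]);
  translate([0, 316, 184]) cube([974, 316, 184]);
  translate([0, 632, 368]) cube([974, 316, 184]);
  translate([0, 948, 552]) cube([974, 316, 184]);
  translate([0, 1264, 736]) cube([974, 316, 184]);
  translate([0, 1580, 920]) cube([974, 316, 184]);
  translate([0, 1896, 1104]) cube([974, 316, 184]);
  translate([0, 2212, 1288]) cube([974, 316, 184]);
  translate([0, 2528, 1472]) cube([974, 316, 184]);
}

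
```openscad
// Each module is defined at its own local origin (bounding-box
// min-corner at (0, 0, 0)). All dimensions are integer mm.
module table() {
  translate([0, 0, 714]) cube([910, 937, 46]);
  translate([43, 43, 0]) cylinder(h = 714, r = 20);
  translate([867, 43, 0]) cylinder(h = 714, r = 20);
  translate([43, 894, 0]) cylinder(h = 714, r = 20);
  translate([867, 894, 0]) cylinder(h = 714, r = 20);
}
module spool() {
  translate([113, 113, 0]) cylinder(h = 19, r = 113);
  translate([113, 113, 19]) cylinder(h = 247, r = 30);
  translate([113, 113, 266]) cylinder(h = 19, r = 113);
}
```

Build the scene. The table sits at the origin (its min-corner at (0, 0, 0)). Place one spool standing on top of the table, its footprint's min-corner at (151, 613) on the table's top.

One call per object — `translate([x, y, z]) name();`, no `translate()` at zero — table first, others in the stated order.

table();
translate([151, 613, 760]) spool();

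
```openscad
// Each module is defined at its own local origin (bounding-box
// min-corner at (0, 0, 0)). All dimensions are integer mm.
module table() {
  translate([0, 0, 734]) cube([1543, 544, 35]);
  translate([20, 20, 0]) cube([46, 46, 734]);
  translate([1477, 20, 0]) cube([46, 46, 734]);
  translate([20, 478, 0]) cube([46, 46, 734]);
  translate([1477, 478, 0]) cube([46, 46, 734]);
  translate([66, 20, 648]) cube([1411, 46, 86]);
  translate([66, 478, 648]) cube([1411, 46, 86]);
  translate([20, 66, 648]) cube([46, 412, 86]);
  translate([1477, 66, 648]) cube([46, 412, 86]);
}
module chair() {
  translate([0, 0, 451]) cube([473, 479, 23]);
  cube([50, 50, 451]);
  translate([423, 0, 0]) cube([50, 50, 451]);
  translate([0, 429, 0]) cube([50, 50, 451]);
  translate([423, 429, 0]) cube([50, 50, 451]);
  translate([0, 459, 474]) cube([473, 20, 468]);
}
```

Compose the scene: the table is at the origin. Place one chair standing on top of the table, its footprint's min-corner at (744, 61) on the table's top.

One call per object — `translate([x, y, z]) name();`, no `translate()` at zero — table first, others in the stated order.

table();
translate([744, 61, 769]) chair();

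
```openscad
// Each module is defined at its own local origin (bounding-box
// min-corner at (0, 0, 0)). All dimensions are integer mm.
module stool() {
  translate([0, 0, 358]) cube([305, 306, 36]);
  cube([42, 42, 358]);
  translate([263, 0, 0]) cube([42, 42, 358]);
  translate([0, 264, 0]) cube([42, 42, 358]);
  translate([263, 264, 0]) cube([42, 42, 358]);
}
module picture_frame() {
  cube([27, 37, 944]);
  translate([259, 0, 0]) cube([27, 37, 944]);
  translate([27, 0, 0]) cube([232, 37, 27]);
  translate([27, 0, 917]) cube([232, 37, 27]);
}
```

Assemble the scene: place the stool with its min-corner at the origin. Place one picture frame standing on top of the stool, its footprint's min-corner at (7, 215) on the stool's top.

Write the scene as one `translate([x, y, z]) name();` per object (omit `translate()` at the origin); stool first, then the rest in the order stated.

stool();
translate([7, 215, 394]) picture_frame();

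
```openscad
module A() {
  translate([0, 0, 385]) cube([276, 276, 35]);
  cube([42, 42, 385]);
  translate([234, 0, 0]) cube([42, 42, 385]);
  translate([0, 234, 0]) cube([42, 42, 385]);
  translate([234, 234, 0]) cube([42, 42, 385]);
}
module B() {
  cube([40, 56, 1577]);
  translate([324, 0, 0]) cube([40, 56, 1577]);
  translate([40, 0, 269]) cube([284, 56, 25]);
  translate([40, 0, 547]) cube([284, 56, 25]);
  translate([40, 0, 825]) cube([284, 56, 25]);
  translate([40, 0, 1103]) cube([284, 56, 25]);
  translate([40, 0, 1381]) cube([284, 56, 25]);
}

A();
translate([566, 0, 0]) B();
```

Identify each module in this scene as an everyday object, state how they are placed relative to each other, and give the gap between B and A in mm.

The ladder's nearest face is 290 mm from the stool's +x face.

A is a stool. B is a ladder. The ladder is on the floor beside the stool on its +x side. The gap between the ladder and the stool is 290 mm.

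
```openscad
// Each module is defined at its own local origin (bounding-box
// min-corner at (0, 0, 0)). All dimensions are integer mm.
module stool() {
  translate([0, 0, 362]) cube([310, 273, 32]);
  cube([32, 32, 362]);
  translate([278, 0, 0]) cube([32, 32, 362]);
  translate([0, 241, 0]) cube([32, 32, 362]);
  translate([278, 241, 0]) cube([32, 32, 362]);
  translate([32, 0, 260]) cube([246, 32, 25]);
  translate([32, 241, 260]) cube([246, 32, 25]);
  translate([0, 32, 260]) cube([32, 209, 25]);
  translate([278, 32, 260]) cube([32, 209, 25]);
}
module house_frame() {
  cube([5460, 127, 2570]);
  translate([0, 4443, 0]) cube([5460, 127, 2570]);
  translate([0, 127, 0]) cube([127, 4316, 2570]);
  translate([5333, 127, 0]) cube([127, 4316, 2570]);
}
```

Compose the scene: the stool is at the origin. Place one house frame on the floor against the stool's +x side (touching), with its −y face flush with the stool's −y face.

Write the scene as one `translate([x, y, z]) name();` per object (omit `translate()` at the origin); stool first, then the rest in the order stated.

stool();
translate([310, 0, 0]) house_frame();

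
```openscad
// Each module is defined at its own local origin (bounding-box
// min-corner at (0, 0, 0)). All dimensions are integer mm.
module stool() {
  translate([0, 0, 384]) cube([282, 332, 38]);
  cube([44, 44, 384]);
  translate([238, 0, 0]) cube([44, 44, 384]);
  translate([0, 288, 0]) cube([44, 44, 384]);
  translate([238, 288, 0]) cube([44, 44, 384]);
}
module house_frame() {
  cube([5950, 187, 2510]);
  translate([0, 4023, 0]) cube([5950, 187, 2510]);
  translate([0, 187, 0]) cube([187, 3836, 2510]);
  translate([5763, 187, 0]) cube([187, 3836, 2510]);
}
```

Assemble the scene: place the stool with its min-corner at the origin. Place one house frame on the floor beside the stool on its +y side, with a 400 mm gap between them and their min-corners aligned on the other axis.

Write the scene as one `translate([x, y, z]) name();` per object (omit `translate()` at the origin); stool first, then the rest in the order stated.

stool();
translate([0, 732, 0]) house_frame();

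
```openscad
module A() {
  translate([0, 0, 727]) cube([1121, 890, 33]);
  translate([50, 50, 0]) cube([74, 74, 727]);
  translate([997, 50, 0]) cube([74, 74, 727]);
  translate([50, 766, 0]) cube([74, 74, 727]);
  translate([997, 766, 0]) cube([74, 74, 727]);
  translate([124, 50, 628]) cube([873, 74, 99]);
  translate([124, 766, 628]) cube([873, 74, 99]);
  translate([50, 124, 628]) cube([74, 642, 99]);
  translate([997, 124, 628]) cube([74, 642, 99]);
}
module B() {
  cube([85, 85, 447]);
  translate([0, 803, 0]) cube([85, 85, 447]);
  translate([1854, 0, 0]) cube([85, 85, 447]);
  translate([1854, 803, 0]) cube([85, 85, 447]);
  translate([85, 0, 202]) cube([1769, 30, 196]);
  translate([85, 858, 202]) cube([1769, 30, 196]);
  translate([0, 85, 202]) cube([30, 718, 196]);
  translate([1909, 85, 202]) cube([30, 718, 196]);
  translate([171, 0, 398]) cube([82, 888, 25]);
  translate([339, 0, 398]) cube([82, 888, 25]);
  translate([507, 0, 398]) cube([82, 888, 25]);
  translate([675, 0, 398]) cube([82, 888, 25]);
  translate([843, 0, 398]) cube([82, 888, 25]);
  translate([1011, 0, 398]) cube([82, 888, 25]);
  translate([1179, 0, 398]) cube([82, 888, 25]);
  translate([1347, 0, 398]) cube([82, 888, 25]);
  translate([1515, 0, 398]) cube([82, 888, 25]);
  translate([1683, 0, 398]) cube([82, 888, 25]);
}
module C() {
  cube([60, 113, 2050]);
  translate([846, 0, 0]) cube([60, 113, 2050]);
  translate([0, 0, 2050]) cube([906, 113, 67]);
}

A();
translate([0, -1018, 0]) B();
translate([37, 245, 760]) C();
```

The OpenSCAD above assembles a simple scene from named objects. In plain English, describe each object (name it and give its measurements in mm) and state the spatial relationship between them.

A is a table: top 1121 mm (x) × 890 mm (y), 33 mm thick, upper face at z = 760 mm, on four 74×74 mm square legs, each inset 50 mm from the nearest pair of top edges, running from z = 0 to the bottom of the top. Four apron rails, 74 mm thick and 99 mm tall, run between adjacent legs with their top edges flush with the underside of the top and their outer faces flush with the legs' outer faces.

B is a bed frame 1939 mm long (x) by 888 mm wide (y). Four 85×85 mm corner posts, 447 mm tall, at the corners of the footprint. Four rails of 30 mm thickness and 196 mm height run between adjacent posts with their undersides at z = 202 mm, their outer faces flush with the outside of the frame (the two x-running rails run between the posts' inner faces; the two y-running rails run between the posts' inner faces). 10 slats, each 82 mm wide (x) and 25 mm thick, lie across the top of the two x-running rails, running the full 888 mm width of the frame in y; the slats are evenly spaced along x between the inner faces of the end posts with equal gaps (rounded down to the nearest mm) at the −x end and between each pair — any rounding remainder accumulates at the +x end.

C is a door frame. The clear opening is 786 mm wide and 2050 mm high. Two 60 mm wide jambs, 113 mm deep, stand either side of the opening from the floor to the top of the opening. A 67 mm thick head sits across the top of both jambs, spanning the full outside width of the frame.

The bed frame is on the floor beside the table on its −y side. The door frame is on top of the table.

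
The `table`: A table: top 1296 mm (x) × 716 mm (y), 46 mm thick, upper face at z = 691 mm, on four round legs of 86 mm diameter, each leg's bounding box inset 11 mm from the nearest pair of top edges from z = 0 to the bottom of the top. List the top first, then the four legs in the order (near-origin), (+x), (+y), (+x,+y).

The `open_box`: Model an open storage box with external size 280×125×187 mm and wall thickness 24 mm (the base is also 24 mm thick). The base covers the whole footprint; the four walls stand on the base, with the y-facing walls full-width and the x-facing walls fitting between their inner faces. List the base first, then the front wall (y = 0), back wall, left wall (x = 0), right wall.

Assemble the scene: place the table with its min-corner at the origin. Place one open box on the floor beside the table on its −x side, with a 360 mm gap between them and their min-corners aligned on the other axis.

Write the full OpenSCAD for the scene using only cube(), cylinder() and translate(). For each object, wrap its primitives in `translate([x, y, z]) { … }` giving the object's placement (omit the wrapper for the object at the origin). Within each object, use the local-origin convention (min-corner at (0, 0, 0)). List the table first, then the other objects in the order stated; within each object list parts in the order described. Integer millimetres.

translate([0, 0, 645]) cube([1296, 716, 46]);
translate([54, 54, 0]) cylinder(h = 645, r = 43);
translate([1242, 54, 0]) cylinder(h = 645, r = 43);
translate([54, 662, 0]) cylinder(h = 645, r = 43);
translate([1242, 662, 0]) cylinder(h = 645, r = 43);
translate([-640, 0, 0]) {
  cube([280, 125, 24]);
  translate([0, 0, 24]) cube([280, 24, 163]);
  translate([0, 101, 24]) cube([280, 24, 163]);
  translate([0, 24, 24]) cube([24, 77, 163]);
  translate([256, 24, 24]) cube([24, 77, 163]);
}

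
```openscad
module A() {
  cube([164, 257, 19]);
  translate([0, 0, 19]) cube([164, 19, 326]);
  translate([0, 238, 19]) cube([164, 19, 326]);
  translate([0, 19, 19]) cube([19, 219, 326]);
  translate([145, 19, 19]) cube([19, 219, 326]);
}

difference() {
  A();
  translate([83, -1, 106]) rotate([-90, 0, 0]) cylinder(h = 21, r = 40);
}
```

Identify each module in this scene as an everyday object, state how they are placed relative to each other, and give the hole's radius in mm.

The subtracted cylinder has r = 40 mm.

A is an open box. The open box has a circular hole through its front wall. The hole's radius is 40 mm.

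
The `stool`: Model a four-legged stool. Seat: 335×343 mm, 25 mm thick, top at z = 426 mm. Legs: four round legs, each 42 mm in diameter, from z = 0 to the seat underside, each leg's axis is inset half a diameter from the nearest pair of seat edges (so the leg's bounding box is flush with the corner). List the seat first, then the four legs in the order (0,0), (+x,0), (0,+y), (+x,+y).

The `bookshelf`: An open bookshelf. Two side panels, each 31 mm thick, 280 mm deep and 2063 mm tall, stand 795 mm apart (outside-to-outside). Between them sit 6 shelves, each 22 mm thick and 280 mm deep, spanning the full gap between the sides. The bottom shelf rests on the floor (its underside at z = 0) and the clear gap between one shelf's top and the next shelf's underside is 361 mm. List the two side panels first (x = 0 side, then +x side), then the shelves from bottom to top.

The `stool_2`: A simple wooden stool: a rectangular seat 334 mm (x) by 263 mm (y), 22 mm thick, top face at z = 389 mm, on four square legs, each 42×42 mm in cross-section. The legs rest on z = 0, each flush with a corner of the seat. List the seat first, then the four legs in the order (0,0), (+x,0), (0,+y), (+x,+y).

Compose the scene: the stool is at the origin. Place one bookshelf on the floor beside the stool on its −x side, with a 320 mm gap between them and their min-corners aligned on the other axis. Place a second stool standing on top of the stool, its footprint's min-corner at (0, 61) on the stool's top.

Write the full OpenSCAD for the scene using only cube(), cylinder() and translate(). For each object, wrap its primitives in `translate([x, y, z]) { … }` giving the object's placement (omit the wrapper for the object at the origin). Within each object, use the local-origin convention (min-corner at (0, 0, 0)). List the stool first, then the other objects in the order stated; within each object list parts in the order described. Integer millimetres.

translate([0, 0, 401]) cube([335, 343, 25]);
translate([21, 21, 0]) cylinder(h = 401, r = 21);
translate([314, 21, 0]) cylinder(h = 401, r = 21);
translate([21, 322, 0]) cylinder(h = 401, r = 21);
translate([314, 322, 0]) cylinder(h = 401, r = 21);
translate([-1115, 0, 0]) {
  cube([31, 280, 2063]);
  translate([764, 0, 0]) cube([31, 280, 2063]);
  translate([31, 0, 0]) cube([733, 280, 22]);
  translate([31, 0, 383]) cube([733, 280, 22]);
  translate([31, 0, 766]) cube([733, 280, 22]);
  translate([31, 0, 1149]) cube([733, 280, 22]);
  translate([31, 0, 1532]) cube([733, 280, 22]);
  translate([31, 0, 1915]) cube([733, 280, 22]);
}
translate([0, 61, 426]) {
  translate([0, 0, 367]) cube([334, 263, 22]);
  cube([42, 42, 367]);
  translate([292, 0, 0]) cube([42, 42, 367]);
  translate([0, 221, 0]) cube([42, 42, 367]);
  translate([292, 221, 0]) cube([42, 42, 367]);
}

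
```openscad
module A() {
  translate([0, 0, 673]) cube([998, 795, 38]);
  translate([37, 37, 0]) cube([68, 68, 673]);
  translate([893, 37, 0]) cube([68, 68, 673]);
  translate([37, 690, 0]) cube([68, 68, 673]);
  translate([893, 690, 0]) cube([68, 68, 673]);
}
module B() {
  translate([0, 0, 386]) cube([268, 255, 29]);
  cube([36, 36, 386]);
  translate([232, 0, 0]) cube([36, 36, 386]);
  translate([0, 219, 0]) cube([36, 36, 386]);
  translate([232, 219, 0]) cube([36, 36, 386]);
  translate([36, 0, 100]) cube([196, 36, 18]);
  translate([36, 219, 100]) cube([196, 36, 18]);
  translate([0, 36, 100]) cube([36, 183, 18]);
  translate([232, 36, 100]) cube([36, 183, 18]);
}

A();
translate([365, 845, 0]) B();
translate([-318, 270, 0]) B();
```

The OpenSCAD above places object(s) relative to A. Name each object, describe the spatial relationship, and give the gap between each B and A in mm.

Each stool's nearest face is 50 mm from the table's bounding box.

A is a table. B is a stool. Two stools sit around the table at the +y, −x sides. The gap between each stool and the table is 50 mm.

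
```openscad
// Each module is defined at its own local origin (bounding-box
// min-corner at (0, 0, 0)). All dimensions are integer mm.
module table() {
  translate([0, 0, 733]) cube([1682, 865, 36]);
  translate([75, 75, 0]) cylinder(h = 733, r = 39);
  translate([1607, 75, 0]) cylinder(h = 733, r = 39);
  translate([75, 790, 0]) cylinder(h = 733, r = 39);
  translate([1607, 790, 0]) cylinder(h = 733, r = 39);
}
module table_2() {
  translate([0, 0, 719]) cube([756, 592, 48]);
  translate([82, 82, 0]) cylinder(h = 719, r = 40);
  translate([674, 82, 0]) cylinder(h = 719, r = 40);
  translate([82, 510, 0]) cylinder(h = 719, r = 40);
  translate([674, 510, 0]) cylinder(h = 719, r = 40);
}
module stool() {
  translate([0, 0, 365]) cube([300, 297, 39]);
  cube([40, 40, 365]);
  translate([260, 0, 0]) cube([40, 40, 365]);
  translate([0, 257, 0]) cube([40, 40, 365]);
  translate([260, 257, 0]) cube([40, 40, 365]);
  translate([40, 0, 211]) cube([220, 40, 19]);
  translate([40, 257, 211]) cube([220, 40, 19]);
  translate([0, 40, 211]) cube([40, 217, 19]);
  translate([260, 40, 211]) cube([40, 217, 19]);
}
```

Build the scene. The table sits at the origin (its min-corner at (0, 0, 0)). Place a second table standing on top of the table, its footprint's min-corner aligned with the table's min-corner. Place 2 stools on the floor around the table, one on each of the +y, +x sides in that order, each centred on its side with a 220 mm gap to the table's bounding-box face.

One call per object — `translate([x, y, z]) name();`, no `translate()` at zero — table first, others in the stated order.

table();
translate([0, 0, 769]) table_2();
translate([691, 1085, 0]) stool();
translate([1902, 284, 0]) stool();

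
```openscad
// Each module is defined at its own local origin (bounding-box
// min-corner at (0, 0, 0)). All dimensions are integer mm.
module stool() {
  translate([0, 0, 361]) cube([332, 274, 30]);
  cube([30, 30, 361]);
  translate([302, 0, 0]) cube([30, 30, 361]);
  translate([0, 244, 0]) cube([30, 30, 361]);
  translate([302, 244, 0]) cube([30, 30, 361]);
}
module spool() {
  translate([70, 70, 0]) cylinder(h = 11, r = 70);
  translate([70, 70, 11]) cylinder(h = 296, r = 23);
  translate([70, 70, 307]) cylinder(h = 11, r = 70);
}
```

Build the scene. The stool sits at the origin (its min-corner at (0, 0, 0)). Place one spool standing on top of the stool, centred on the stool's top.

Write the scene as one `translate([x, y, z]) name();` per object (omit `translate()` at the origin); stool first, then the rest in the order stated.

stool();
translate([96, 67, 391]) spool();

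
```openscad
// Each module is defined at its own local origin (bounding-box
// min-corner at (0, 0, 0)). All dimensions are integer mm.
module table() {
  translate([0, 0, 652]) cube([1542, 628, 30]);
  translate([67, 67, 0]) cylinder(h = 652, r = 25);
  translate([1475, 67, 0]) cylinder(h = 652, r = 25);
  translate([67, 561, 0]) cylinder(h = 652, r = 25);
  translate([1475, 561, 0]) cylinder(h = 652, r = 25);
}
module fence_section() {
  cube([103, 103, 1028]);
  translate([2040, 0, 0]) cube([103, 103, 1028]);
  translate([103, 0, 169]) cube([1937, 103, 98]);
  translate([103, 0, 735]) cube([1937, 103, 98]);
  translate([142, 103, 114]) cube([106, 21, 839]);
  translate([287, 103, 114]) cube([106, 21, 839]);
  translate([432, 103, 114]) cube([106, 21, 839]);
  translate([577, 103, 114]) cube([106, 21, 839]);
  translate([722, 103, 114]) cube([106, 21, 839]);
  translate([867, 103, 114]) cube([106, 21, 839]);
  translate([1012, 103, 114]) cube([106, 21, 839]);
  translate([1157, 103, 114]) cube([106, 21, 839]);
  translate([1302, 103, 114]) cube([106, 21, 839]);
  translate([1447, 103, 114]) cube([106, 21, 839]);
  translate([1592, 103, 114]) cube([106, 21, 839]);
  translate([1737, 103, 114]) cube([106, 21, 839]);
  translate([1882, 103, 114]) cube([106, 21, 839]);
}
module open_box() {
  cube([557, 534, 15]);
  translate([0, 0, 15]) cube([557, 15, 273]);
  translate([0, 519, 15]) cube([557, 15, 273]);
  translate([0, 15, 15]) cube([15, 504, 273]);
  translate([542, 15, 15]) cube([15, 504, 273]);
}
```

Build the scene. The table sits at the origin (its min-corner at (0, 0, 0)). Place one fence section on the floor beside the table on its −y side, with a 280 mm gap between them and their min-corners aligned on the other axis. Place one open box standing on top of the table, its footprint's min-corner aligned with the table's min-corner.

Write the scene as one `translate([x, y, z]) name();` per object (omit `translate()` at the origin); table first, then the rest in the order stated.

table();
translate([0, -404, 0]) fence_section();
translate([0, 0, 682]) open_box();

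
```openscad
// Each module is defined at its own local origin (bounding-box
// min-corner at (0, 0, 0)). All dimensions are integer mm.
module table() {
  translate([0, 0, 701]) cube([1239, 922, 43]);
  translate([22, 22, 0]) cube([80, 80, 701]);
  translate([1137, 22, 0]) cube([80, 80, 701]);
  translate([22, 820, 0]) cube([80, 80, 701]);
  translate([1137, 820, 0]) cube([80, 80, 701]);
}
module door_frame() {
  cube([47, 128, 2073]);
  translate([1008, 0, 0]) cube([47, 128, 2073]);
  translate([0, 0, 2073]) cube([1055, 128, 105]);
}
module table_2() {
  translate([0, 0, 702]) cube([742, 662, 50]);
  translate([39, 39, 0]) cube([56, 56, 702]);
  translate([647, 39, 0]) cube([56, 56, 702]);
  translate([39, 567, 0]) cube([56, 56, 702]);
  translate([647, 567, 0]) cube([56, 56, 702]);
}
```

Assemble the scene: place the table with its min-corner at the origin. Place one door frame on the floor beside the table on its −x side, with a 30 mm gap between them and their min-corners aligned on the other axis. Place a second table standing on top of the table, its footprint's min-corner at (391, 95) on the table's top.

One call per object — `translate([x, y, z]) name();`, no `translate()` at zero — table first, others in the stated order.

table();
translate([-1085, 0, 0]) door_frame();
translate([391, 95, 744]) table_2();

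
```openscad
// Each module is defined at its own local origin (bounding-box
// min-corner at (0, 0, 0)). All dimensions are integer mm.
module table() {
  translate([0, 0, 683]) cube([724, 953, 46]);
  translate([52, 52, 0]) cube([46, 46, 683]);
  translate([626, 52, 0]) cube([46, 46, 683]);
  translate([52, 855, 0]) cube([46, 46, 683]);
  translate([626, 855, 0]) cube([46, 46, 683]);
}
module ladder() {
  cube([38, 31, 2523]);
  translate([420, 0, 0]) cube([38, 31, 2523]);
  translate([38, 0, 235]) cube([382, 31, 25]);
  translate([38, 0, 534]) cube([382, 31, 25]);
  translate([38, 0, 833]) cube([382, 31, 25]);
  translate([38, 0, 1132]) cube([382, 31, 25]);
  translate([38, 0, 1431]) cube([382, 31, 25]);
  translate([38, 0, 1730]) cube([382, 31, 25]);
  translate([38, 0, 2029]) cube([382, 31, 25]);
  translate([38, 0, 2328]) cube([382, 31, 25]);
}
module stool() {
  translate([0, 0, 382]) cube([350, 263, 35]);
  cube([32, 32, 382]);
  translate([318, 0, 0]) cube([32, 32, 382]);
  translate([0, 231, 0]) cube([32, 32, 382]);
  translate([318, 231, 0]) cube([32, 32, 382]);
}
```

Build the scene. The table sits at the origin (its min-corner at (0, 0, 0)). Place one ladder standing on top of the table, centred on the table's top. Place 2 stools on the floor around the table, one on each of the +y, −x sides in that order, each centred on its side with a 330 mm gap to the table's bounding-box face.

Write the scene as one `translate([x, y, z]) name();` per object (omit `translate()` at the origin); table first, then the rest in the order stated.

table();
translate([133, 461, 729]) ladder();
translate([187, 1283, 0]) stool();
translate([-680, 345, 0]) stool();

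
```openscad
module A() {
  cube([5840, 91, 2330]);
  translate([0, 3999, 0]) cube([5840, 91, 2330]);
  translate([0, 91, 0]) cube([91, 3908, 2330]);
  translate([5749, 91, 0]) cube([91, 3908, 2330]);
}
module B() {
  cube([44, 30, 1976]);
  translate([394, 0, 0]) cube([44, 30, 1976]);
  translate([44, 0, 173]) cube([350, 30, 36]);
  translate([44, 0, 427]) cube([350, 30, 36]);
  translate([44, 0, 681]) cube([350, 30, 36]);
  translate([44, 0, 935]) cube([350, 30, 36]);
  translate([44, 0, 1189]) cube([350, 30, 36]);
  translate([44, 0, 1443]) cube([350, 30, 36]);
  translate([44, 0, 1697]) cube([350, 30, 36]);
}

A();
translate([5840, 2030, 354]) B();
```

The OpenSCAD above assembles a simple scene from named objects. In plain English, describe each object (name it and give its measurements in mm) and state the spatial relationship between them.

A is the wall frame of a small rectangular building: four walls, each 2330 mm tall and 91 mm thick, enclosing a footprint 5840 mm (x) by 4090 mm (y) outside-to-outside, with no floor or roof. The front and back walls (the −y and +y sides) span the full width; the two side walls fit between them.

B is a wooden ladder with two side rails of 44×30 mm section and 1976 mm height, set 438 mm apart overall. Between them run 7 rectangular rungs (30 mm deep, 36 mm thick), front faces flush with the rails' −y face. The bottom of the first rung is 173 mm above the floor and each subsequent rung is 254 mm higher than the one below.

The ladder is beside the house frame with their tops flush at z = 2330.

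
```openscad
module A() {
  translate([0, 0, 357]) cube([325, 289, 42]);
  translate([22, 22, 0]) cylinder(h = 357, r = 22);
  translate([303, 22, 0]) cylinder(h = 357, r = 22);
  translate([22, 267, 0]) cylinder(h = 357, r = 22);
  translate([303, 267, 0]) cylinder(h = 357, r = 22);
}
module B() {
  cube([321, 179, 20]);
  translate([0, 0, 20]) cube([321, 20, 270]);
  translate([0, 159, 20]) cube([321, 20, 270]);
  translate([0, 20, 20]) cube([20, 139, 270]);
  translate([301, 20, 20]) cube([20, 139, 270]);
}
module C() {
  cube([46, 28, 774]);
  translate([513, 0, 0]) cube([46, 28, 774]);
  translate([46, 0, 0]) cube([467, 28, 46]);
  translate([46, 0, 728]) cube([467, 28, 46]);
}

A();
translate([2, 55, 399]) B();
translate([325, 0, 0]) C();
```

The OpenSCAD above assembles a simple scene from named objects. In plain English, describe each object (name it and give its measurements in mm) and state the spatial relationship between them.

A is a four-legged stool. The seat is 325×289 mm, 42 mm thick, top at z = 399 mm. It stands on four round legs, each 44 mm in diameter, from z = 0 to the seat underside, each leg's axis is inset half a diameter from the nearest pair of seat edges (so the leg's bounding box is flush with the corner).

B is an open storage box with external size 321×179×290 mm and wall thickness 20 mm (the base is also 20 mm thick). The base covers the whole footprint; the four walls stand on the base, with the y-facing walls full-width and the x-facing walls fitting between their inner faces.

C is a picture frame with a 467×682 mm rectangular opening (x by z) and a uniform 46 mm border on every side. Frame depth is 28 mm along y. It is built from two vertical stiles running the full outside height and two horizontal rails spanning the gap between the stiles.

The open box is on top of the stool, centred. The picture frame is against the stool's +x side, with their −y faces flush.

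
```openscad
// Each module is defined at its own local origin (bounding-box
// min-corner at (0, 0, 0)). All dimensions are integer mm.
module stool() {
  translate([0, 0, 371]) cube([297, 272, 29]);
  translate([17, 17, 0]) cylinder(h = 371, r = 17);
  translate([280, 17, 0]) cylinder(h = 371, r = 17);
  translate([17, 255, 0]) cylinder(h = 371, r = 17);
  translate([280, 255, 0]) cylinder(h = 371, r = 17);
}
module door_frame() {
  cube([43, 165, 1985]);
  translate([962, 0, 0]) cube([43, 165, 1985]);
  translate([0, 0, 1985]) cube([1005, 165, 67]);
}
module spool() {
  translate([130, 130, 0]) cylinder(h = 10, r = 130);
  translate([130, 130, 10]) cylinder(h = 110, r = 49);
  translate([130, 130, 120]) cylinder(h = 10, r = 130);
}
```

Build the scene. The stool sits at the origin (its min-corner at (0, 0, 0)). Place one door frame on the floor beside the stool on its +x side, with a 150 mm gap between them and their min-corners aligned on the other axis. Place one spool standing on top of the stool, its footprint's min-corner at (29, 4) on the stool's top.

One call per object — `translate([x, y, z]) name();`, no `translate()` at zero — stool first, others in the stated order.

stool();
translate([447, 0, 0]) door_frame();
translate([29, 4, 400]) spool();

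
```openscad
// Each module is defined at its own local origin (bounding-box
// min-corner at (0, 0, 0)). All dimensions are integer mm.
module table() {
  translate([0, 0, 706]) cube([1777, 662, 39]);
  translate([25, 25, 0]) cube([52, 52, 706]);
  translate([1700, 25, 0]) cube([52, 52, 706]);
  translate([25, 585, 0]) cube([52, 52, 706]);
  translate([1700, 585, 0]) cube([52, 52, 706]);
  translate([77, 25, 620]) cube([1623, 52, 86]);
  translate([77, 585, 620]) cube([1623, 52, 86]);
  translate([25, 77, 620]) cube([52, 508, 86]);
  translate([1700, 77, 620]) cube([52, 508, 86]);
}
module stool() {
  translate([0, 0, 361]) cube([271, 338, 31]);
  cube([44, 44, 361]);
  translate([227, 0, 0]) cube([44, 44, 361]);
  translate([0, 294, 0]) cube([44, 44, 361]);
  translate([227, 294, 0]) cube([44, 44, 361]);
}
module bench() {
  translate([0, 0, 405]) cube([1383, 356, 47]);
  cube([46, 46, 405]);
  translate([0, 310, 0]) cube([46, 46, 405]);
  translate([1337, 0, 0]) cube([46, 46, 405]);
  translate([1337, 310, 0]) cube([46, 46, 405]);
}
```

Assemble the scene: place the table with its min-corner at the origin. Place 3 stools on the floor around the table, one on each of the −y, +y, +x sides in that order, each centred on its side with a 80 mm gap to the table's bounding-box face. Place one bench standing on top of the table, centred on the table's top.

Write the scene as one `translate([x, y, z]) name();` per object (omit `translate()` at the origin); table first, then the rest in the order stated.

table();
translate([753, -418, 0]) stool();
translate([753, 742, 0]) stool();
translate([1857, 162, 0]) stool();
translate([197, 153, 745]) bench();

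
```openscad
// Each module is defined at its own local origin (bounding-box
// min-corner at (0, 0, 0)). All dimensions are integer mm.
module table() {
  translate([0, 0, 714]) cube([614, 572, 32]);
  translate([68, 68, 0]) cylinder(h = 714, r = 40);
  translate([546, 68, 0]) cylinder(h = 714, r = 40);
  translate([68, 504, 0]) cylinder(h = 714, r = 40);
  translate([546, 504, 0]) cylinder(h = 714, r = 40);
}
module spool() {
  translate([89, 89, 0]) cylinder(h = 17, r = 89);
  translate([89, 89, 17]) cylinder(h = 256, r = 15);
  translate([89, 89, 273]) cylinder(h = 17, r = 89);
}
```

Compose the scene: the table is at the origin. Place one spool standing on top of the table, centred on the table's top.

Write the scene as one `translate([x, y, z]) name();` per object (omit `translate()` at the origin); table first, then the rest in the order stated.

table();
translate([218, 197, 746]) spool();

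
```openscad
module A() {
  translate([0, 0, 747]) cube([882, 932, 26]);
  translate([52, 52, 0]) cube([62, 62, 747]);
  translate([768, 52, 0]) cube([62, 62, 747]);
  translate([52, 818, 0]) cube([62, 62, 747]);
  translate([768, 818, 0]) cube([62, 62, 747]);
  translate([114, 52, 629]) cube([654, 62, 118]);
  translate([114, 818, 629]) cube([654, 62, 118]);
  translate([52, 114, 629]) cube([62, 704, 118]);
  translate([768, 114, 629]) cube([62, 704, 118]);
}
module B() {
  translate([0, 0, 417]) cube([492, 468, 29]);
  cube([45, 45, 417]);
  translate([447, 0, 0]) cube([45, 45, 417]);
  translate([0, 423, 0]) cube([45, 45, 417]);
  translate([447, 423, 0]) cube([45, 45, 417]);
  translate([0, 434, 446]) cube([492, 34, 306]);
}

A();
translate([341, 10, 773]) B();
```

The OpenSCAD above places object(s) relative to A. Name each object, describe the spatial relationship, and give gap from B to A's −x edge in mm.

The chair's min-x is at 341; the table's min-x is 0; gap = 341 mm.

A is a table. B is a chair. The chair is on top of the table. The gap from the chair to the table's −x edge is 341 mm.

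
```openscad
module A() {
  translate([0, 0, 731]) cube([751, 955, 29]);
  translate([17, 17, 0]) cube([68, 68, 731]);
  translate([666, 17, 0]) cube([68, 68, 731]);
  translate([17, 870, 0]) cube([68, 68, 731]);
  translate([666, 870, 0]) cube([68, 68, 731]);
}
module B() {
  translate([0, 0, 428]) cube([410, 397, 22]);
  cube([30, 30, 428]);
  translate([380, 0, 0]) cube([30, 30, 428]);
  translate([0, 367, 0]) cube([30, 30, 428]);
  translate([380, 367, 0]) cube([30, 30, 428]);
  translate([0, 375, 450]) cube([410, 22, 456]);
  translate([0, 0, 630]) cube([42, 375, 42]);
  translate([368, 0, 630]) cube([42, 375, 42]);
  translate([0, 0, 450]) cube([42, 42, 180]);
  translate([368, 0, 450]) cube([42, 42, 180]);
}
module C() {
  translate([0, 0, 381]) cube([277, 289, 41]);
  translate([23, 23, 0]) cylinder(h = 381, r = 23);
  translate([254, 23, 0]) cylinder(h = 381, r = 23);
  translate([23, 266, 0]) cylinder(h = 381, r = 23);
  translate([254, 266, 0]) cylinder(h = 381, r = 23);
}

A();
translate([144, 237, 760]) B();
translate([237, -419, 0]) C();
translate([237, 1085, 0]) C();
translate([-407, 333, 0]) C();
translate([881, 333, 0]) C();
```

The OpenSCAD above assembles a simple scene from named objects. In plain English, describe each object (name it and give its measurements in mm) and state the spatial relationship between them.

A is a table with a 751×955 mm rectangular top, 29 mm thick, top surface at z = 760 mm, supported by four 68×68 mm square legs, each inset 17 mm from the nearest pair of top edges, running from the floor.

B is a chair. The seat is a 410×397×22 mm slab with its top at z = 450 mm, on four 30×30 mm corner legs (flush with the seat edges, standing on z = 0). A flat backrest 22 mm thick, 456 mm tall, spans the full seat width and rises from the seat top along its +y edge, rear face flush with the rear of the seat. Two armrests of 42×42 mm section run along each side from the seat's front edge to the front of the backrest, top faces 222 mm above the seat top and outer faces flush with the seat's x-edges; a 42×42 mm post under the front of each armrest stands on the seat at the front corner.

C is a simple wooden stool: a rectangular seat 277 mm (x) by 289 mm (y), 41 mm thick, top face at z = 422 mm, on four round legs, each 46 mm in diameter. The legs rest on z = 0, each leg's axis is inset half a diameter from the nearest pair of seat edges (so the leg's bounding box is flush with the corner).

The chair is on top of the table. Four stools sit around the table at the −y, +y, −x, +x sides.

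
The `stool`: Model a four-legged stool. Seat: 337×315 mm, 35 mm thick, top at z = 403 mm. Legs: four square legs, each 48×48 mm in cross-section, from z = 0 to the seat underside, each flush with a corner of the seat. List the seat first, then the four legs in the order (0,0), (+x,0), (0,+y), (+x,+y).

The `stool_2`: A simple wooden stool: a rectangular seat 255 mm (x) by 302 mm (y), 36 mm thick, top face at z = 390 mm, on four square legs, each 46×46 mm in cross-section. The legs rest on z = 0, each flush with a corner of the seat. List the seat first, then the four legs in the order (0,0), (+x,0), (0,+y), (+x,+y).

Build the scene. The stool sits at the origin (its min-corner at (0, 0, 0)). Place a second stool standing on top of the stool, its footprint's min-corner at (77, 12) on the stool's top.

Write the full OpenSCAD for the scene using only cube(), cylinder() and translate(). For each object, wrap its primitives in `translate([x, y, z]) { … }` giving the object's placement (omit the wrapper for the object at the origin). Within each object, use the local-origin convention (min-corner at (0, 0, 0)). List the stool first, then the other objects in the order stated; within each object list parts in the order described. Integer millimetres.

translate([0, 0, 368]) cube([337, 315, 35]);
cube([48, 48, 368]);
translate([289, 0, 0]) cube([48, 48, 368]);
translate([0, 267, 0]) cube([48, 48, 368]);
translate([289, 267, 0]) cube([48, 48, 368]);
translate([77, 12, 403]) {
  translate([0, 0, 354]) cube([255, 302, 36]);
  cube([46, 46, 354]);
  translate([209, 0, 0]) cube([46, 46, 354]);
  translate([0, 256, 0]) cube([46, 46, 354]);
  translate([209, 256, 0]) cube([46, 46, 354]);
}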